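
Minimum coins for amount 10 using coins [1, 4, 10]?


dp[0]=0; dp[i]=1+min(dp[i-c] for c in coins)
...dp[5]=2, dp[6]=3, dp[7]=4, dp[8]=2, dp[9]=3, dp[10]=1
Minimum coins for 10 = 1


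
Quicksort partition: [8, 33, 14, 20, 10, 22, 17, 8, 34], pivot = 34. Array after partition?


Elements <= 34 go left of pivot.
Result: [8, 33, 14, 20, 10, 22, 17, 8, 34], pivot at index 8


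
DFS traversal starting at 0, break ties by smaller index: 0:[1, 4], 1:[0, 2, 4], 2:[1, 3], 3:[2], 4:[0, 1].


DFS stack-based: start with [0]
Visit order: [0, 1, 2, 3, 4]


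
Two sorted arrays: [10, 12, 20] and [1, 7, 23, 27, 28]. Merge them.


Compare heads, take smaller each step.
Merged: [1, 7, 10, 12, 20, 23, 27, 28]


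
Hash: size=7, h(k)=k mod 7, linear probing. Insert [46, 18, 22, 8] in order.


Insertions: 46->slot 4; 18->slot 5; 22->slot 1; 8->slot 2
Table: [None, 22, 8, None, 46, 18, None]


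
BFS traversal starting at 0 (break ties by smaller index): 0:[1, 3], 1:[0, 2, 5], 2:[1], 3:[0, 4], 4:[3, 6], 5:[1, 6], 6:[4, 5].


BFS queue: start with [0]
Visit order: [0, 1, 3, 2, 5, 4, 6]


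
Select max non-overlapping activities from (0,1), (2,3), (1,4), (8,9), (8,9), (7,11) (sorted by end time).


Greedy: pick earliest-ending, then skip overlaps.
Selected (3 activities): [(0, 1), (2, 3), (8, 9)]


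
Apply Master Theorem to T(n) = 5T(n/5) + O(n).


a=5, b=5, c=1. log_5(5)=1 = c=1. Case 2: O(n^c log n) = O(n log n)
Complexity: O(n log n)


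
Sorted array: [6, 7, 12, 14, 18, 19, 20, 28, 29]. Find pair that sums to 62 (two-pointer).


Two pointers: lo=0, hi=8
No pair sums to 62


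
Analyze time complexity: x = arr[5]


Analysis: constant-time operation, no loop
Complexity: O(1)


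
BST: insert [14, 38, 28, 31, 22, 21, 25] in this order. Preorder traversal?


Root = 14; build tree by BST insertion.
Preorder traversal: [14, 38, 28, 22, 21, 25, 31]


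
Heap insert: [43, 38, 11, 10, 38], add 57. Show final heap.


Append 57: [43, 38, 11, 10, 38, 57]
Bubble up: swap idx 5(57) with idx 2(11); swap idx 2(57) with idx 0(43)
Result: [57, 38, 43, 10, 38, 11]


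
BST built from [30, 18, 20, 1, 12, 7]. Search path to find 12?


BST root = 30
Search for 12: compare at each node
Path: [30, 18, 1, 12]


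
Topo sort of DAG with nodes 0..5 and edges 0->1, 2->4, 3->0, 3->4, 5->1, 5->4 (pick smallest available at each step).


Kahn's algorithm, process smallest node first
Order: [2, 3, 0, 5, 1, 4]


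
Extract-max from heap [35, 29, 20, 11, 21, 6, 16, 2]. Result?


Max = 35
Replace root with last, heapify down
Resulting heap: [29, 21, 20, 11, 2, 6, 16]


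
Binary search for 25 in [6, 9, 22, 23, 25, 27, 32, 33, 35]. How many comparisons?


Search for 25:
[0,8] mid=4 arr[4]=25
Total: 1 comparisons


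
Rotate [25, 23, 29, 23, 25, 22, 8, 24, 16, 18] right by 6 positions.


Right rotate by 6: [25, 22, 8, 24, 16, 18, 25, 23, 29, 23]


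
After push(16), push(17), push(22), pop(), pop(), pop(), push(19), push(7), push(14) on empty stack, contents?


push(16) -> [16]
push(17) -> [16, 17]
push(22) -> [16, 17, 22]
pop() returns 22 -> [16, 17]
pop() returns 17 -> [16]
pop() returns 16 -> []
push(19) -> [19]
push(7) -> [19, 7]
push(14) -> [19, 7, 14]
Final stack (bottom to top): [19, 7, 14]


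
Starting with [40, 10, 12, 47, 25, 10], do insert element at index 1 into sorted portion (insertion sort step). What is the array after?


After one pass: [10, 40, 12, 47, 25, 10]


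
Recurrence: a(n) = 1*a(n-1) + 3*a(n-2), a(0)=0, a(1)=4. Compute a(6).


Build bottom-up:
...a(4)=28, a(5)=76, a(6)=1*76+3*28=160


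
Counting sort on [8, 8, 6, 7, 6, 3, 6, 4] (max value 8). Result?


Count array: [0, 0, 0, 1, 1, 0, 3, 1, 2]
Reconstruct: [3, 4, 6, 6, 6, 7, 8, 8]


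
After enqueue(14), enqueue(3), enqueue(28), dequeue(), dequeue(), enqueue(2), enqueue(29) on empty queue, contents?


enqueue(14) -> [14]
enqueue(3) -> [14, 3]
enqueue(28) -> [14, 3, 28]
dequeue() returns 14 -> [3, 28]
dequeue() returns 3 -> [28]
enqueue(2) -> [28, 2]
enqueue(29) -> [28, 2, 29]
Final queue (front to back): [28, 2, 29]


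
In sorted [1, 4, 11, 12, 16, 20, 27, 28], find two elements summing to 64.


Two pointers: lo=0, hi=7
No pair sums to 64


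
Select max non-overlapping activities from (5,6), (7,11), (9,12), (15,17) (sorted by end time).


Greedy: pick earliest-ending, then skip overlaps.
Selected (3 activities): [(5, 6), (7, 11), (15, 17)]


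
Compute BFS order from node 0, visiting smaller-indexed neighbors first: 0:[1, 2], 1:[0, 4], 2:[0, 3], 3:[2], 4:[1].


BFS queue: start with [0]
Visit order: [0, 1, 2, 4, 3]


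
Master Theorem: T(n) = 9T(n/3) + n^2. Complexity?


a=9, b=3, c=2. log_3(9)=2 = c=2. Case 2: O(n^c log n) = O(n^2 log n)
Complexity: O(n^2 log n)


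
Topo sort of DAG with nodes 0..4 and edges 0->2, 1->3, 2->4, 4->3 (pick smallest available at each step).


Kahn's algorithm, process smallest node first
Order: [0, 1, 2, 4, 3]


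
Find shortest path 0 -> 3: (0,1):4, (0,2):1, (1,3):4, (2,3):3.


Dijkstra from 0:
Distances: {0: 0, 1: 4, 2: 1, 3: 4}
Shortest distance to 3 = 4, path = [0, 2, 3]


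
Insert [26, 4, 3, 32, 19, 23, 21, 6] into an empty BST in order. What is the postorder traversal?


Root = 26; build tree by BST insertion.
Postorder traversal: [3, 6, 21, 23, 19, 4, 32, 26]


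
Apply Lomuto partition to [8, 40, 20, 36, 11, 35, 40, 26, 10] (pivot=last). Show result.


Elements <= 10 go left of pivot.
Result: [8, 10, 20, 36, 11, 35, 40, 26, 40], pivot at index 1


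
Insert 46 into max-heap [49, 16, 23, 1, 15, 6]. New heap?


Append 46: [49, 16, 23, 1, 15, 6, 46]
Bubble up: swap idx 6(46) with idx 2(23)
Result: [49, 16, 46, 1, 15, 6, 23]


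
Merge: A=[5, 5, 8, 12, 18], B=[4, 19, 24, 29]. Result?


Compare heads, take smaller each step.
Merged: [4, 5, 5, 8, 12, 18, 19, 24, 29]


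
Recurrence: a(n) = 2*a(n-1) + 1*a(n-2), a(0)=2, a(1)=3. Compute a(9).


Build bottom-up:
...a(7)=647, a(8)=1562, a(9)=2*1562+1*647=3771


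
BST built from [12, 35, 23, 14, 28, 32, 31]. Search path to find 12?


BST root = 12
Search for 12: compare at each node
Path: [12]


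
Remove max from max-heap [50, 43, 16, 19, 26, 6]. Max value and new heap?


Max = 50
Replace root with last, heapify down
Resulting heap: [43, 26, 16, 19, 6]


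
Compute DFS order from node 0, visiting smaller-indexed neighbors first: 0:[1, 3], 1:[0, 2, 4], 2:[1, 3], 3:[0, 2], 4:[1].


DFS stack-based: start with [0]
Visit order: [0, 1, 2, 3, 4]


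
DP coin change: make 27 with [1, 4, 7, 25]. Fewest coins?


dp[0]=0; dp[i]=1+min(dp[i-c] for c in coins)
...dp[22]=4, dp[23]=5, dp[24]=6, dp[25]=1, dp[26]=2, dp[27]=3
Minimum coins for 27 = 3


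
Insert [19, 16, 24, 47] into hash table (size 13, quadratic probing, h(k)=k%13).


Insertions: 19->slot 6; 16->slot 3; 24->slot 11; 47->slot 8
Table: [None, None, None, 16, None, None, 19, None, 47, None, None, 24, None]


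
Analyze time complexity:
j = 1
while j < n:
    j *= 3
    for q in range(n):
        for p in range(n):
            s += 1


Per nesting level: O(log n) * O(n) * O(n) = O(n^2 log n)
Complexity: O(n^2 log n)


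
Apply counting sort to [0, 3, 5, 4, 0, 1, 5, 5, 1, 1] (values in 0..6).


Count array: [2, 3, 0, 1, 1, 3, 0]
Reconstruct: [0, 0, 1, 1, 1, 3, 4, 5, 5, 5]


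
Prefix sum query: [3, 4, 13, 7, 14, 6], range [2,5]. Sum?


Prefix sums: [0, 3, 7, 20, 27, 41, 47]
Sum[2..5] = prefix[6] - prefix[2] = 47 - 7 = 40


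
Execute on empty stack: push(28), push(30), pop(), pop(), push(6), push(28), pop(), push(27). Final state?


push(28) -> [28]
push(30) -> [28, 30]
pop() returns 30 -> [28]
pop() returns 28 -> []
push(6) -> [6]
push(28) -> [6, 28]
pop() returns 28 -> [6]
push(27) -> [6, 27]
Final stack (bottom to top): [6, 27]


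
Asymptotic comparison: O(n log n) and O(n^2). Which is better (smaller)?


linearithmic grows slower than quadratic
O(n log n) is asymptotically smaller; O(n^2) grows faster


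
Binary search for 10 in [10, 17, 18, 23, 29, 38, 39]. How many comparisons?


Search for 10:
[0,6] mid=3 arr[3]=23
[0,2] mid=1 arr[1]=17
[0,0] mid=0 arr[0]=10
Total: 3 comparisons


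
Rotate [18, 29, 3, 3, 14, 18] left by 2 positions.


Left rotate by 2: [3, 3, 14, 18, 18, 29]


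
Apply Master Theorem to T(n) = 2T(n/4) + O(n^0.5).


a=2, b=4, c=0.5. log_4(2)=0.5 = c=0.5. Case 2: O(n^c log n) = O(sqrt(n) log n)
Complexity: O(sqrt(n) log n)


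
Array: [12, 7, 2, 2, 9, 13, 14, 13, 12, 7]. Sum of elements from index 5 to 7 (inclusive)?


Prefix sums: [0, 12, 19, 21, 23, 32, 45, 59, 72, 84, 91]
Sum[5..7] = prefix[8] - prefix[5] = 72 - 32 = 40


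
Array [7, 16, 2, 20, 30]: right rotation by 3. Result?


Right rotate by 3: [2, 20, 30, 7, 16]


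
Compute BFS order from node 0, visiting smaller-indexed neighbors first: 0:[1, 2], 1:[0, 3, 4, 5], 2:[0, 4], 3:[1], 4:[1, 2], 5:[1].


BFS queue: start with [0]
Visit order: [0, 1, 2, 3, 4, 5]


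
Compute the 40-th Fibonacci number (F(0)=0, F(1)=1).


F(n)=F(n-1)+F(n-2)
...F(38)=39088169, F(39)=63245986, F(40)=102334155


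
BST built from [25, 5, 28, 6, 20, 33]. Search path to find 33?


BST root = 25
Search for 33: compare at each node
Path: [25, 28, 33]


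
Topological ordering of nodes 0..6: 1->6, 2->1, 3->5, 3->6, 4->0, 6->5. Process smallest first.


Kahn's algorithm, process smallest node first
Order: [2, 1, 3, 4, 0, 6, 5]


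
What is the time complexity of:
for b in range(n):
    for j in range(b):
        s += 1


Per nesting level: O(n) * O(n) [triangular over b] = O(n^2)
Complexity: O(n^2)


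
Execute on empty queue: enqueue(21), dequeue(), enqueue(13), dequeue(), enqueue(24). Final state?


enqueue(21) -> [21]
dequeue() returns 21 -> []
enqueue(13) -> [13]
dequeue() returns 13 -> []
enqueue(24) -> [24]
Final queue (front to back): [24]


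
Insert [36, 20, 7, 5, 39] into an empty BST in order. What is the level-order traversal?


Root = 36; build tree by BST insertion.
Level-Order traversal: [36, 20, 39, 7, 5]


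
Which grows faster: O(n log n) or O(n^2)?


linearithmic grows slower than quadratic
O(n log n) is asymptotically smaller; O(n^2) grows faster


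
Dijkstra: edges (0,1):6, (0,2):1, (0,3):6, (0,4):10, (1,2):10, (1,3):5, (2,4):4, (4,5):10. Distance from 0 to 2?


Dijkstra from 0:
Distances: {0: 0, 1: 6, 2: 1, 3: 6, 4: 5, 5: 15}
Shortest distance to 2 = 1, path = [0, 2]


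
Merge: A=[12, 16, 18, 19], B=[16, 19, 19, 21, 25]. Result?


Compare heads, take smaller each step.
Merged: [12, 16, 16, 18, 19, 19, 19, 21, 25]


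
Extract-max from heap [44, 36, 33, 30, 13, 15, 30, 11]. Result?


Max = 44
Replace root with last, heapify down
Resulting heap: [36, 30, 33, 11, 13, 15, 30]


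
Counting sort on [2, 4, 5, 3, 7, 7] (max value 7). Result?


Count array: [0, 0, 1, 1, 1, 1, 0, 2]
Reconstruct: [2, 3, 4, 5, 7, 7]


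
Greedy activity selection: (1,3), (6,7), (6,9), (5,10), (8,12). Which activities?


Greedy: pick earliest-ending, then skip overlaps.
Selected (3 activities): [(1, 3), (6, 7), (8, 12)]


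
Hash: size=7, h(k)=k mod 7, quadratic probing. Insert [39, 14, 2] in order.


Insertions: 39->slot 4; 14->slot 0; 2->slot 2
Table: [14, None, 2, None, 39, None, None]


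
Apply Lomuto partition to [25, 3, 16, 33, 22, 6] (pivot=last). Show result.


Elements <= 6 go left of pivot.
Result: [3, 6, 16, 33, 22, 25], pivot at index 1


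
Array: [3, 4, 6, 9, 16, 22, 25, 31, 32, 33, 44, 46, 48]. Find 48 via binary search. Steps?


Search for 48:
[0,12] mid=6 arr[6]=25
[7,12] mid=9 arr[9]=33
[10,12] mid=11 arr[11]=46
[12,12] mid=12 arr[12]=48
Total: 4 comparisons


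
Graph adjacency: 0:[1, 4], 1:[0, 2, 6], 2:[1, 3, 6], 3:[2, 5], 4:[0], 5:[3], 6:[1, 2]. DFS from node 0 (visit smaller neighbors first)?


DFS stack-based: start with [0]
Visit order: [0, 1, 2, 3, 5, 6, 4]


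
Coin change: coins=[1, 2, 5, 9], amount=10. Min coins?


dp[0]=0; dp[i]=1+min(dp[i-c] for c in coins)
...dp[5]=1, dp[6]=2, dp[7]=2, dp[8]=3, dp[9]=1, dp[10]=2
Minimum coins for 10 = 2


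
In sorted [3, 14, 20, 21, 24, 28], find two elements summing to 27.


Two pointers: lo=0, hi=5
Found pair: (3, 24) summing to 27


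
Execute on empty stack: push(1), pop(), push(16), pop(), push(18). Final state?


push(1) -> [1]
pop() returns 1 -> []
push(16) -> [16]
pop() returns 16 -> []
push(18) -> [18]
Final stack (bottom to top): [18]


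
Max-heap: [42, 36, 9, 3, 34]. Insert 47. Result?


Append 47: [42, 36, 9, 3, 34, 47]
Bubble up: swap idx 5(47) with idx 2(9); swap idx 2(47) with idx 0(42)
Result: [47, 36, 42, 3, 34, 9]


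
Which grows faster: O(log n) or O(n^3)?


logarithmic grows slower than cubic
O(log n) is asymptotically smaller; O(n^3) grows faster


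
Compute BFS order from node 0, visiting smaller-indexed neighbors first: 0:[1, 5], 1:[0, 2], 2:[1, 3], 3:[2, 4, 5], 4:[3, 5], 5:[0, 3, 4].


BFS queue: start with [0]
Visit order: [0, 1, 5, 2, 3, 4]


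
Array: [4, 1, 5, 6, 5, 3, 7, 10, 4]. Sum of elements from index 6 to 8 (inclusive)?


Prefix sums: [0, 4, 5, 10, 16, 21, 24, 31, 41, 45]
Sum[6..8] = prefix[9] - prefix[6] = 45 - 24 = 21


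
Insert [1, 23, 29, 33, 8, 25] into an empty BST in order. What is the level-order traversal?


Root = 1; build tree by BST insertion.
Level-Order traversal: [1, 23, 8, 29, 25, 33]


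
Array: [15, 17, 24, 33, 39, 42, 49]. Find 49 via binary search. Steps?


Search for 49:
[0,6] mid=3 arr[3]=33
[4,6] mid=5 arr[5]=42
[6,6] mid=6 arr[6]=49
Total: 3 comparisons


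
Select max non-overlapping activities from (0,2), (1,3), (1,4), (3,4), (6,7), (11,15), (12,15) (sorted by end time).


Greedy: pick earliest-ending, then skip overlaps.
Selected (4 activities): [(0, 2), (3, 4), (6, 7), (11, 15)]


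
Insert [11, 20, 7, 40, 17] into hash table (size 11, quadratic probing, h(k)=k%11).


Insertions: 11->slot 0; 20->slot 9; 7->slot 7; 40->slot 8; 17->slot 6
Table: [11, None, None, None, None, None, 17, 7, 40, 20, None]


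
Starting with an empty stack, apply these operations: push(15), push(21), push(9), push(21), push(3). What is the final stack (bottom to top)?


push(15) -> [15]
push(21) -> [15, 21]
push(9) -> [15, 21, 9]
push(21) -> [15, 21, 9, 21]
push(3) -> [15, 21, 9, 21, 3]
Final stack (bottom to top): [15, 21, 9, 21, 3]


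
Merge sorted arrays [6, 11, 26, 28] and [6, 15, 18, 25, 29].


Compare heads, take smaller each step.
Merged: [6, 6, 11, 15, 18, 25, 26, 28, 29]


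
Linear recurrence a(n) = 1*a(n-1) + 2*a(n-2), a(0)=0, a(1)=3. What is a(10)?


Build bottom-up:
...a(8)=255, a(9)=513, a(10)=1*513+2*255=1023


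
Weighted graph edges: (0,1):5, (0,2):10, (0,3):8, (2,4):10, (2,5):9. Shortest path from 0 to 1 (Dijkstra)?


Dijkstra from 0:
Distances: {0: 0, 1: 5, 2: 10, 3: 8, 4: 20, 5: 19}
Shortest distance to 1 = 5, path = [0, 1]


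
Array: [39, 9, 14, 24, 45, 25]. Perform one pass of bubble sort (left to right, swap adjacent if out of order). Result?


After one pass: [9, 14, 24, 39, 25, 45]


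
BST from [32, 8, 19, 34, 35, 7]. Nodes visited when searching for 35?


BST root = 32
Search for 35: compare at each node
Path: [32, 34, 35]


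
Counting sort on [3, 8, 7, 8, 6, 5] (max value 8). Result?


Count array: [0, 0, 0, 1, 0, 1, 1, 1, 2]
Reconstruct: [3, 5, 6, 7, 8, 8]


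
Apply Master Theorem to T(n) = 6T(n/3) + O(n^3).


a=6, b=3, c=3. log_3(6)=1.631 < c=3. Case 3: O(n^c) = O(n^3)
Complexity: O(n^3)


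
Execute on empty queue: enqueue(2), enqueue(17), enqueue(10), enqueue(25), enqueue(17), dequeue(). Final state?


enqueue(2) -> [2]
enqueue(17) -> [2, 17]
enqueue(10) -> [2, 17, 10]
enqueue(25) -> [2, 17, 10, 25]
enqueue(17) -> [2, 17, 10, 25, 17]
dequeue() returns 2 -> [17, 10, 25, 17]
Final queue (front to back): [17, 10, 25, 17]


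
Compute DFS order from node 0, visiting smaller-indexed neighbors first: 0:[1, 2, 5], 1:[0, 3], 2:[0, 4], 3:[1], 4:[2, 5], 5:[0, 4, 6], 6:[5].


DFS stack-based: start with [0]
Visit order: [0, 1, 3, 2, 4, 5, 6]


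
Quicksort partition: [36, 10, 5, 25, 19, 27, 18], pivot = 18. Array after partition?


Elements <= 18 go left of pivot.
Result: [10, 5, 18, 25, 19, 27, 36], pivot at index 2


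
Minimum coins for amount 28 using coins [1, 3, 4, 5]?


dp[0]=0; dp[i]=1+min(dp[i-c] for c in coins)
...dp[23]=5, dp[24]=5, dp[25]=5, dp[26]=6, dp[27]=6, dp[28]=6
Minimum coins for 28 = 6


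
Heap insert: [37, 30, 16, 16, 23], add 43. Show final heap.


Append 43: [37, 30, 16, 16, 23, 43]
Bubble up: swap idx 5(43) with idx 2(16); swap idx 2(43) with idx 0(37)
Result: [43, 30, 37, 16, 23, 16]


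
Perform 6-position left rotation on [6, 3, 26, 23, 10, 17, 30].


Left rotate by 6: [30, 6, 3, 26, 23, 10, 17]


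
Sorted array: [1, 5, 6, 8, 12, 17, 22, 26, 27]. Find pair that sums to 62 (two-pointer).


Two pointers: lo=0, hi=8
No pair sums to 62


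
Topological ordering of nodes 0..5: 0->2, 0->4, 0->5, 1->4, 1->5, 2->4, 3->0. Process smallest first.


Kahn's algorithm, process smallest node first
Order: [1, 3, 0, 2, 4, 5]


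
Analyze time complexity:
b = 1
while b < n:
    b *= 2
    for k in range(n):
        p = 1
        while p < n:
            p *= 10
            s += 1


Per nesting level: O(log n) * O(n) * O(log n) = O(n (log n)^2)
Complexity: O(n (log n)^2)


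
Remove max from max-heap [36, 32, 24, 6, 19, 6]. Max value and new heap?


Max = 36
Replace root with last, heapify down
Resulting heap: [32, 19, 24, 6, 6]


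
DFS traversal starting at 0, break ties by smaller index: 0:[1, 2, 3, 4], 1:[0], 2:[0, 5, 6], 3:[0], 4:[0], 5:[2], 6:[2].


DFS stack-based: start with [0]
Visit order: [0, 1, 2, 5, 6, 3, 4]


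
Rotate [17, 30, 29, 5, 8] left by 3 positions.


Left rotate by 3: [5, 8, 17, 30, 29]


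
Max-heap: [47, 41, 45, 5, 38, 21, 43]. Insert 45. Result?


Append 45: [47, 41, 45, 5, 38, 21, 43, 45]
Bubble up: swap idx 7(45) with idx 3(5); swap idx 3(45) with idx 1(41)
Result: [47, 45, 45, 41, 38, 21, 43, 5]


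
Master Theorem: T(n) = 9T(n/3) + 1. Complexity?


a=9, b=3, c=0. log_3(9)=2 > c=0. Case 1: O(n^log_b(a)) = O(n^2)
Complexity: O(n^2)


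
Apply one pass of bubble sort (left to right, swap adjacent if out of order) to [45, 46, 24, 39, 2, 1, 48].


After one pass: [45, 24, 39, 2, 1, 46, 48]


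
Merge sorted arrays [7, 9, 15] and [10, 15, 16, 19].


Compare heads, take smaller each step.
Merged: [7, 9, 10, 15, 15, 16, 19]


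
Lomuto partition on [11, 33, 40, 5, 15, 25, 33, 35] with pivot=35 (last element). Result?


Elements <= 35 go left of pivot.
Result: [11, 33, 5, 15, 25, 33, 35, 40], pivot at index 6


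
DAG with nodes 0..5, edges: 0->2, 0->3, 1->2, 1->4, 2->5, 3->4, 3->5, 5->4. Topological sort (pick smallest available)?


Kahn's algorithm, process smallest node first
Order: [0, 1, 2, 3, 5, 4]


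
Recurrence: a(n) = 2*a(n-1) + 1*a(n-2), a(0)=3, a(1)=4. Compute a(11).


Build bottom-up:
...a(9)=5164, a(10)=12467, a(11)=2*12467+1*5164=30098


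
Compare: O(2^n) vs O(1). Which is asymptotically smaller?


constant grows slower than exponential
O(1) is asymptotically smaller; O(2^n) grows faster


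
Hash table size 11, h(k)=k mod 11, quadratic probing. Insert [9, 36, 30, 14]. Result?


Insertions: 9->slot 9; 36->slot 3; 30->slot 8; 14->slot 4
Table: [None, None, None, 36, 14, None, None, None, 30, 9, None]


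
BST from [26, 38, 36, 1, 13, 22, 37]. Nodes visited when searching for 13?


BST root = 26
Search for 13: compare at each node
Path: [26, 1, 13]


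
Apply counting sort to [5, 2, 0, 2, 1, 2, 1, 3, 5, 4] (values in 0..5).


Count array: [1, 2, 3, 1, 1, 2]
Reconstruct: [0, 1, 1, 2, 2, 2, 3, 4, 5, 5]


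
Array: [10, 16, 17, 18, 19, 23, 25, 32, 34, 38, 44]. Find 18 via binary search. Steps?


Search for 18:
[0,10] mid=5 arr[5]=23
[0,4] mid=2 arr[2]=17
[3,4] mid=3 arr[3]=18
Total: 3 comparisons


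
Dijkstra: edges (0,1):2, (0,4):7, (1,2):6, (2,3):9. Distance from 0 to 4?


Dijkstra from 0:
Distances: {0: 0, 1: 2, 2: 8, 3: 17, 4: 7}
Shortest distance to 4 = 7, path = [0, 4]


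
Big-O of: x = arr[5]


Analysis: constant-time operation, no loop
Complexity: O(1)


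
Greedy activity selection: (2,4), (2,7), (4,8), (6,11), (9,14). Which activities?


Greedy: pick earliest-ending, then skip overlaps.
Selected (3 activities): [(2, 4), (4, 8), (9, 14)]


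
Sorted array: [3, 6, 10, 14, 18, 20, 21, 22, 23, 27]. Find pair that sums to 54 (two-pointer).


Two pointers: lo=0, hi=9
No pair sums to 54


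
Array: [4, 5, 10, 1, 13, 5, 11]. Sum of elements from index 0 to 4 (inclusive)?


Prefix sums: [0, 4, 9, 19, 20, 33, 38, 49]
Sum[0..4] = prefix[5] - prefix[0] = 33 - 0 = 33


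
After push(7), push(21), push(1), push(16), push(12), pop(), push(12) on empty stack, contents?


push(7) -> [7]
push(21) -> [7, 21]
push(1) -> [7, 21, 1]
push(16) -> [7, 21, 1, 16]
push(12) -> [7, 21, 1, 16, 12]
pop() returns 12 -> [7, 21, 1, 16]
push(12) -> [7, 21, 1, 16, 12]
Final stack (bottom to top): [7, 21, 1, 16, 12]


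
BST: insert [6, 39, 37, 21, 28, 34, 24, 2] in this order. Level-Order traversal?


Root = 6; build tree by BST insertion.
Level-Order traversal: [6, 2, 39, 37, 21, 28, 24, 34]


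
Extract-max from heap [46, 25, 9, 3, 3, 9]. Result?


Max = 46
Replace root with last, heapify down
Resulting heap: [25, 9, 9, 3, 3]


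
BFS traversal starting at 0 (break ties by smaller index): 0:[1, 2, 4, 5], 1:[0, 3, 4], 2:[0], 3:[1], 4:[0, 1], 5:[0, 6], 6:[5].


BFS queue: start with [0]
Visit order: [0, 1, 2, 4, 5, 3, 6]


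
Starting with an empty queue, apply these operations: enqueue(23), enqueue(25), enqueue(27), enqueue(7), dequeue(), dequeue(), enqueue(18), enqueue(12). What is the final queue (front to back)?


enqueue(23) -> [23]
enqueue(25) -> [23, 25]
enqueue(27) -> [23, 25, 27]
enqueue(7) -> [23, 25, 27, 7]
dequeue() returns 23 -> [25, 27, 7]
dequeue() returns 25 -> [27, 7]
enqueue(18) -> [27, 7, 18]
enqueue(12) -> [27, 7, 18, 12]
Final queue (front to back): [27, 7, 18, 12]


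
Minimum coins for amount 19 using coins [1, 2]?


dp[0]=0; dp[i]=1+min(dp[i-c] for c in coins)
...dp[14]=7, dp[15]=8, dp[16]=8, dp[17]=9, dp[18]=9, dp[19]=10
Minimum coins for 19 = 10


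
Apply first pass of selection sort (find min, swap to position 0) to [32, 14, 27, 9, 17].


After one pass: [9, 14, 27, 32, 17]


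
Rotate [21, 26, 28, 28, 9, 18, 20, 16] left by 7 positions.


Left rotate by 7: [16, 21, 26, 28, 28, 9, 18, 20]


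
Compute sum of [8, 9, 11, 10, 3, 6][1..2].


Prefix sums: [0, 8, 17, 28, 38, 41, 47]
Sum[1..2] = prefix[3] - prefix[1] = 28 - 8 = 20


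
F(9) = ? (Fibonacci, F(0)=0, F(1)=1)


F(n)=F(n-1)+F(n-2)
...F(7)=13, F(8)=21, F(9)=34


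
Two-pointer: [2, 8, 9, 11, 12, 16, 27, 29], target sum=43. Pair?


Two pointers: lo=0, hi=7
Found pair: (16, 27) summing to 43


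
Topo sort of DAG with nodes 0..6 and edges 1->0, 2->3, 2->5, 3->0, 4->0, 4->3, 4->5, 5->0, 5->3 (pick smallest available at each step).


Kahn's algorithm, process smallest node first
Order: [1, 2, 4, 5, 3, 0, 6]


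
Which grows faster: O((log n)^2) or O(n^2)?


polylogarithmic grows slower than quadratic
O((log n)^2) is asymptotically smaller; O(n^2) grows faster


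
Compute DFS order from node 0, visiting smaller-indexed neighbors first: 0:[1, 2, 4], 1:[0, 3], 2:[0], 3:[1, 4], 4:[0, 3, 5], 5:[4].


DFS stack-based: start with [0]
Visit order: [0, 1, 3, 4, 5, 2]


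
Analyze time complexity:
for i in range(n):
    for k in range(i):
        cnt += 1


Per nesting level: O(n) * O(n) [triangular over i] = O(n^2)
Complexity: O(n^2)


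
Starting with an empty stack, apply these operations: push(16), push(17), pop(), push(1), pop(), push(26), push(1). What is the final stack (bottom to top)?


push(16) -> [16]
push(17) -> [16, 17]
pop() returns 17 -> [16]
push(1) -> [16, 1]
pop() returns 1 -> [16]
push(26) -> [16, 26]
push(1) -> [16, 26, 1]
Final stack (bottom to top): [16, 26, 1]


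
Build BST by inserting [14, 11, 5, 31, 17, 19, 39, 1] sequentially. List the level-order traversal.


Root = 14; build tree by BST insertion.
Level-Order traversal: [14, 11, 31, 5, 17, 39, 1, 19]


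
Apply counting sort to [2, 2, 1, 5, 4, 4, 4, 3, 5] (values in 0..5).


Count array: [0, 1, 2, 1, 3, 2]
Reconstruct: [1, 2, 2, 3, 4, 4, 4, 5, 5]


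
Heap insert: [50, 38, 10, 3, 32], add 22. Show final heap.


Append 22: [50, 38, 10, 3, 32, 22]
Bubble up: swap idx 5(22) with idx 2(10)
Result: [50, 38, 22, 3, 32, 10]


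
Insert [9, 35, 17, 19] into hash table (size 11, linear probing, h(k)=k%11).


Insertions: 9->slot 9; 35->slot 2; 17->slot 6; 19->slot 8
Table: [None, None, 35, None, None, None, 17, None, 19, 9, None]


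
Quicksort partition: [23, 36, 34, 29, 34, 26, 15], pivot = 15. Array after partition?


Elements <= 15 go left of pivot.
Result: [15, 36, 34, 29, 34, 26, 23], pivot at index 0


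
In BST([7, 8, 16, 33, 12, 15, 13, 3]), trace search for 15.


BST root = 7
Search for 15: compare at each node
Path: [7, 8, 16, 12, 15]


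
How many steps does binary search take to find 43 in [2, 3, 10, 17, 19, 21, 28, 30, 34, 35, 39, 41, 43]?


Search for 43:
[0,12] mid=6 arr[6]=28
[7,12] mid=9 arr[9]=35
[10,12] mid=11 arr[11]=41
[12,12] mid=12 arr[12]=43
Total: 4 comparisons


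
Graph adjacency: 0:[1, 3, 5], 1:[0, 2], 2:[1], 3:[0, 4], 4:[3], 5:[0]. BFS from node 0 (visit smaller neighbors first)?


BFS queue: start with [0]
Visit order: [0, 1, 3, 5, 2, 4]


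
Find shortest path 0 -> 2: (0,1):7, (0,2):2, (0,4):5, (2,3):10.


Dijkstra from 0:
Distances: {0: 0, 1: 7, 2: 2, 3: 12, 4: 5}
Shortest distance to 2 = 2, path = [0, 2]


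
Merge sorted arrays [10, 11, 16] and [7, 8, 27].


Compare heads, take smaller each step.
Merged: [7, 8, 10, 11, 16, 27]


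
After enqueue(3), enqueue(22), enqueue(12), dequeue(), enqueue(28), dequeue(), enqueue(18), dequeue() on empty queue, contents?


enqueue(3) -> [3]
enqueue(22) -> [3, 22]
enqueue(12) -> [3, 22, 12]
dequeue() returns 3 -> [22, 12]
enqueue(28) -> [22, 12, 28]
dequeue() returns 22 -> [12, 28]
enqueue(18) -> [12, 28, 18]
dequeue() returns 12 -> [28, 18]
Final queue (front to back): [28, 18]


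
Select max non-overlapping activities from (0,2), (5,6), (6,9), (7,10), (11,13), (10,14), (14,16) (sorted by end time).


Greedy: pick earliest-ending, then skip overlaps.
Selected (5 activities): [(0, 2), (5, 6), (6, 9), (11, 13), (14, 16)]


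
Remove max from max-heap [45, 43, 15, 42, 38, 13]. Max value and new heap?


Max = 45
Replace root with last, heapify down
Resulting heap: [43, 42, 15, 13, 38]


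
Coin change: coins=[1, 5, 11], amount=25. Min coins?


dp[0]=0; dp[i]=1+min(dp[i-c] for c in coins)
...dp[20]=4, dp[21]=3, dp[22]=2, dp[23]=3, dp[24]=4, dp[25]=5
Minimum coins for 25 = 5


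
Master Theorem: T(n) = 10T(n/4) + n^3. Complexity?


a=10, b=4, c=3. log_4(10)=1.661 < c=3. Case 3: O(n^c) = O(n^3)
Complexity: O(n^3)


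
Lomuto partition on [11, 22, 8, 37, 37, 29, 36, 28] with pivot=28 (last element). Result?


Elements <= 28 go left of pivot.
Result: [11, 22, 8, 28, 37, 29, 36, 37], pivot at index 3


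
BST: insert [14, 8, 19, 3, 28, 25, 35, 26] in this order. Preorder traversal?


Root = 14; build tree by BST insertion.
Preorder traversal: [14, 8, 3, 19, 28, 25, 26, 35]


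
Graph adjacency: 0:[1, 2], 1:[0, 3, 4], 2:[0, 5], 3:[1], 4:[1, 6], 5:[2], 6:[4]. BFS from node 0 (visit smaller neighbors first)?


BFS queue: start with [0]
Visit order: [0, 1, 2, 3, 4, 5, 6]


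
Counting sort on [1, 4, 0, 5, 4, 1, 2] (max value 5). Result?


Count array: [1, 2, 1, 0, 2, 1]
Reconstruct: [0, 1, 1, 2, 4, 4, 5]


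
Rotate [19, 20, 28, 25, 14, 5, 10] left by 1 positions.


Left rotate by 1: [20, 28, 25, 14, 5, 10, 19]


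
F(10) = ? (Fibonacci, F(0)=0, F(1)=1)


F(n)=F(n-1)+F(n-2)
...F(8)=21, F(9)=34, F(10)=55


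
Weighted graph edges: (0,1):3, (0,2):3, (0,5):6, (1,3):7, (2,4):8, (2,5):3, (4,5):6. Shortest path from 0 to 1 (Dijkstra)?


Dijkstra from 0:
Distances: {0: 0, 1: 3, 2: 3, 3: 10, 4: 11, 5: 6}
Shortest distance to 1 = 3, path = [0, 1]


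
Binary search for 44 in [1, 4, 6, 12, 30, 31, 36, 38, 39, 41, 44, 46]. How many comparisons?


Search for 44:
[0,11] mid=5 arr[5]=31
[6,11] mid=8 arr[8]=39
[9,11] mid=10 arr[10]=44
Total: 3 comparisons


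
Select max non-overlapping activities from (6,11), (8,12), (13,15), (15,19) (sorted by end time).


Greedy: pick earliest-ending, then skip overlaps.
Selected (3 activities): [(6, 11), (13, 15), (15, 19)]


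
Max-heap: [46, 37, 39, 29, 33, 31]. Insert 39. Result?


Append 39: [46, 37, 39, 29, 33, 31, 39]
Bubble up: no swaps needed
Result: [46, 37, 39, 29, 33, 31, 39]


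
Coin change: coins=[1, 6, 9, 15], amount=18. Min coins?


dp[0]=0; dp[i]=1+min(dp[i-c] for c in coins)
...dp[13]=3, dp[14]=4, dp[15]=1, dp[16]=2, dp[17]=3, dp[18]=2
Minimum coins for 18 = 2


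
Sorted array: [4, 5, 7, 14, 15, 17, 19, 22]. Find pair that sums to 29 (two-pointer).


Two pointers: lo=0, hi=7
Found pair: (7, 22) summing to 29


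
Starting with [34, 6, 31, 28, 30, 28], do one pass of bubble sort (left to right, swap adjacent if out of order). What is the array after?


After one pass: [6, 31, 28, 30, 28, 34]


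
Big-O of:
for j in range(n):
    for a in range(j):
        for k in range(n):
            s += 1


Per nesting level: O(n) * O(n) [triangular over j] * O(n) = O(n^3)
Complexity: O(n^3)


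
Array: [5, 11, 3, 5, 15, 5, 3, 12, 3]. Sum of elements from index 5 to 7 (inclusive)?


Prefix sums: [0, 5, 16, 19, 24, 39, 44, 47, 59, 62]
Sum[5..7] = prefix[8] - prefix[5] = 59 - 39 = 20


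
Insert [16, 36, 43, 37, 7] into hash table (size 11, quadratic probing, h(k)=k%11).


Insertions: 16->slot 5; 36->slot 3; 43->slot 10; 37->slot 4; 7->slot 7
Table: [None, None, None, 36, 37, 16, None, 7, None, None, 43]


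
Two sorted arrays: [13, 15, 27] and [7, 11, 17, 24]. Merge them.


Compare heads, take smaller each step.
Merged: [7, 11, 13, 15, 17, 24, 27]


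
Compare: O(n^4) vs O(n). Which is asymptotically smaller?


linear grows slower than quartic
O(n) is asymptotically smaller; O(n^4) grows faster


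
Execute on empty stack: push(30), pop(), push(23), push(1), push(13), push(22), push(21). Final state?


push(30) -> [30]
pop() returns 30 -> []
push(23) -> [23]
push(1) -> [23, 1]
push(13) -> [23, 1, 13]
push(22) -> [23, 1, 13, 22]
push(21) -> [23, 1, 13, 22, 21]
Final stack (bottom to top): [23, 1, 13, 22, 21]


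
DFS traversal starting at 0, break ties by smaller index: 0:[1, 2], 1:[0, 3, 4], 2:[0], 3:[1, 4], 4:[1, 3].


DFS stack-based: start with [0]
Visit order: [0, 1, 3, 4, 2]


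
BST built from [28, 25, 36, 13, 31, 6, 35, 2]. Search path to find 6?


BST root = 28
Search for 6: compare at each node
Path: [28, 25, 13, 6]


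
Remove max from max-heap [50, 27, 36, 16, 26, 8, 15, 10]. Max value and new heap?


Max = 50
Replace root with last, heapify down
Resulting heap: [36, 27, 15, 16, 26, 8, 10]


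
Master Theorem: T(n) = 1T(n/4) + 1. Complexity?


a=1, b=4, c=0. log_4(1)=0 = c=0. Case 2: O(n^c log n) = O(log n)
Complexity: O(log n)


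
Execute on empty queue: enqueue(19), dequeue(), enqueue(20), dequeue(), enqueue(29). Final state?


enqueue(19) -> [19]
dequeue() returns 19 -> []
enqueue(20) -> [20]
dequeue() returns 20 -> []
enqueue(29) -> [29]
Final queue (front to back): [29]


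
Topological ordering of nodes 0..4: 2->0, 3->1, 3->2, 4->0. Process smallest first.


Kahn's algorithm, process smallest node first
Order: [3, 1, 2, 4, 0]


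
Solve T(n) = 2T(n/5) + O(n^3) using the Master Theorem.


a=2, b=5, c=3. log_5(2)=0.431 < c=3. Case 3: O(n^c) = O(n^3)
Complexity: O(n^3)


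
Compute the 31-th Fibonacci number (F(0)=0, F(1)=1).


F(n)=F(n-1)+F(n-2)
...F(29)=514229, F(30)=832040, F(31)=1346269


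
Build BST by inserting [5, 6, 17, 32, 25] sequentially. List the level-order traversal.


Root = 5; build tree by BST insertion.
Level-Order traversal: [5, 6, 17, 32, 25]


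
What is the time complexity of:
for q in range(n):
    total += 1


Per nesting level: O(n) = O(n)
Complexity: O(n)


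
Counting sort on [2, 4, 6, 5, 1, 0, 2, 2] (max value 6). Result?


Count array: [1, 1, 3, 0, 1, 1, 1]
Reconstruct: [0, 1, 2, 2, 2, 4, 5, 6]


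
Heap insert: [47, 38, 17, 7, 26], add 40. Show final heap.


Append 40: [47, 38, 17, 7, 26, 40]
Bubble up: swap idx 5(40) with idx 2(17)
Result: [47, 38, 40, 7, 26, 17]


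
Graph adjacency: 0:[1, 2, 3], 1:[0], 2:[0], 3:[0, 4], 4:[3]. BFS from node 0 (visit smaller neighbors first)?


BFS queue: start with [0]
Visit order: [0, 1, 2, 3, 4]


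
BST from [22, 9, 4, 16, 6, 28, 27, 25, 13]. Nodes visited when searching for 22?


BST root = 22
Search for 22: compare at each node
Path: [22]


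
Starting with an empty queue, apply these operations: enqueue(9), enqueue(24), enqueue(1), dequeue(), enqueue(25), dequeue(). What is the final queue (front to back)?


enqueue(9) -> [9]
enqueue(24) -> [9, 24]
enqueue(1) -> [9, 24, 1]
dequeue() returns 9 -> [24, 1]
enqueue(25) -> [24, 1, 25]
dequeue() returns 24 -> [1, 25]
Final queue (front to back): [1, 25]


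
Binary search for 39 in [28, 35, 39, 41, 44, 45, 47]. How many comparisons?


Search for 39:
[0,6] mid=3 arr[3]=41
[0,2] mid=1 arr[1]=35
[2,2] mid=2 arr[2]=39
Total: 3 comparisons


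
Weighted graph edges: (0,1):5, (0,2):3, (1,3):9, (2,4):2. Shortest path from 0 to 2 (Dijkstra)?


Dijkstra from 0:
Distances: {0: 0, 1: 5, 2: 3, 3: 14, 4: 5}
Shortest distance to 2 = 3, path = [0, 2]


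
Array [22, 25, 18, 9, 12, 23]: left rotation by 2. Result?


Left rotate by 2: [18, 9, 12, 23, 22, 25]


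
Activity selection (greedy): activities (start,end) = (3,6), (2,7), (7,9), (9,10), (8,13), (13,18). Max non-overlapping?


Greedy: pick earliest-ending, then skip overlaps.
Selected (4 activities): [(3, 6), (7, 9), (9, 10), (13, 18)]


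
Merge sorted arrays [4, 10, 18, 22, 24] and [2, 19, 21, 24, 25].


Compare heads, take smaller each step.
Merged: [2, 4, 10, 18, 19, 21, 22, 24, 24, 25]


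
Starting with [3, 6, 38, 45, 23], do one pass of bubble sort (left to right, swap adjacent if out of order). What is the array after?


After one pass: [3, 6, 38, 23, 45]


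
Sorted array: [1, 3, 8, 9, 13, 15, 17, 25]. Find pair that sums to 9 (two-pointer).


Two pointers: lo=0, hi=7
Found pair: (1, 8) summing to 9


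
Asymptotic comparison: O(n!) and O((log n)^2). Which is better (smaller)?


polylogarithmic grows slower than factorial
O((log n)^2) is asymptotically smaller; O(n!) grows faster


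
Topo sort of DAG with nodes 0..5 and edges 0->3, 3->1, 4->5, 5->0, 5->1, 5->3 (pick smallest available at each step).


Kahn's algorithm, process smallest node first
Order: [2, 4, 5, 0, 3, 1]


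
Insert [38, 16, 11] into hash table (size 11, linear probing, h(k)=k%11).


Insertions: 38->slot 5; 16->slot 6; 11->slot 0
Table: [11, None, None, None, None, 38, 16, None, None, None, None]


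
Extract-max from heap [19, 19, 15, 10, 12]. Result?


Max = 19
Replace root with last, heapify down
Resulting heap: [19, 12, 15, 10]


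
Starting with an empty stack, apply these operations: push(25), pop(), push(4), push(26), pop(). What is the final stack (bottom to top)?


push(25) -> [25]
pop() returns 25 -> []
push(4) -> [4]
push(26) -> [4, 26]
pop() returns 26 -> [4]
Final stack (bottom to top): [4]


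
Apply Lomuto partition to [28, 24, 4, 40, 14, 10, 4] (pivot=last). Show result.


Elements <= 4 go left of pivot.
Result: [4, 4, 28, 40, 14, 10, 24], pivot at index 1


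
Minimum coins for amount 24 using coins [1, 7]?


dp[0]=0; dp[i]=1+min(dp[i-c] for c in coins)
...dp[19]=7, dp[20]=8, dp[21]=3, dp[22]=4, dp[23]=5, dp[24]=6
Minimum coins for 24 = 6


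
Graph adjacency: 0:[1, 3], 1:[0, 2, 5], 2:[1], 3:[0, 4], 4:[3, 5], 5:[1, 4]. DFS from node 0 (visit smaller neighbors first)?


DFS stack-based: start with [0]
Visit order: [0, 1, 2, 5, 4, 3]


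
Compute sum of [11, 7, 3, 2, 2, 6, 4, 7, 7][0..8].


Prefix sums: [0, 11, 18, 21, 23, 25, 31, 35, 42, 49]
Sum[0..8] = prefix[9] - prefix[0] = 49 - 0 = 49


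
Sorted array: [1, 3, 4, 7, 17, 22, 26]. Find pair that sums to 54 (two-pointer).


Two pointers: lo=0, hi=6
No pair sums to 54


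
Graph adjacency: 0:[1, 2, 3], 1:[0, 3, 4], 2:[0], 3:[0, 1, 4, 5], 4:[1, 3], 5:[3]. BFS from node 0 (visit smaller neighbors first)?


BFS queue: start with [0]
Visit order: [0, 1, 2, 3, 4, 5]


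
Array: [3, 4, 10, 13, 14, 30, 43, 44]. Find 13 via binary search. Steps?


Search for 13:
[0,7] mid=3 arr[3]=13
Total: 1 comparisons


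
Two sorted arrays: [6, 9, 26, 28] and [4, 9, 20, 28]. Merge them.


Compare heads, take smaller each step.
Merged: [4, 6, 9, 9, 20, 26, 28, 28]


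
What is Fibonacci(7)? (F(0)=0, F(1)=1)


F(n)=F(n-1)+F(n-2)
...F(5)=5, F(6)=8, F(7)=13


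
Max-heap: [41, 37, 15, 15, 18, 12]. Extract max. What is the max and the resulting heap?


Max = 41
Replace root with last, heapify down
Resulting heap: [37, 18, 15, 15, 12]


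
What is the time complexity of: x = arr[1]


Analysis: constant-time operation, no loop
Complexity: O(1)


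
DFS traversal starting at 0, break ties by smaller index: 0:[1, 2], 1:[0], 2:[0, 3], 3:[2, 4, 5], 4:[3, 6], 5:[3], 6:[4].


DFS stack-based: start with [0]
Visit order: [0, 1, 2, 3, 4, 6, 5]


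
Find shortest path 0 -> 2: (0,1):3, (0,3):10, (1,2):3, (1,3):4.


Dijkstra from 0:
Distances: {0: 0, 1: 3, 2: 6, 3: 7}
Shortest distance to 2 = 6, path = [0, 1, 2]


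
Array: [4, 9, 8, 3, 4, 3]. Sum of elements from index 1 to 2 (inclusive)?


Prefix sums: [0, 4, 13, 21, 24, 28, 31]
Sum[1..2] = prefix[3] - prefix[1] = 21 - 4 = 17


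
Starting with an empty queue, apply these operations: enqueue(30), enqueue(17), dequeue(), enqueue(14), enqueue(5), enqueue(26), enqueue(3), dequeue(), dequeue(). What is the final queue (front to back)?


enqueue(30) -> [30]
enqueue(17) -> [30, 17]
dequeue() returns 30 -> [17]
enqueue(14) -> [17, 14]
enqueue(5) -> [17, 14, 5]
enqueue(26) -> [17, 14, 5, 26]
enqueue(3) -> [17, 14, 5, 26, 3]
dequeue() returns 17 -> [14, 5, 26, 3]
dequeue() returns 14 -> [5, 26, 3]
Final queue (front to back): [5, 26, 3]


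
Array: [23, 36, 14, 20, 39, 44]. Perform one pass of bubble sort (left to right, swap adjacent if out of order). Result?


After one pass: [23, 14, 20, 36, 39, 44]


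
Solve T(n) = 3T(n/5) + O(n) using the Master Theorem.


a=3, b=5, c=1. log_5(3)=0.683 < c=1. Case 3: O(n^c) = O(n)
Complexity: O(n)


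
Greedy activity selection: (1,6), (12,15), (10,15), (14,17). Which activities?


Greedy: pick earliest-ending, then skip overlaps.
Selected (2 activities): [(1, 6), (12, 15)]


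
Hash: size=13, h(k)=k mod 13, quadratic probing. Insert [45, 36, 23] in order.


Insertions: 45->slot 6; 36->slot 10; 23->slot 11
Table: [None, None, None, None, None, None, 45, None, None, None, 36, 23, None]


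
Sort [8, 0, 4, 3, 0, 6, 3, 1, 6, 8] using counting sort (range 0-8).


Count array: [2, 1, 0, 2, 1, 0, 2, 0, 2]
Reconstruct: [0, 0, 1, 3, 3, 4, 6, 6, 8, 8]
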